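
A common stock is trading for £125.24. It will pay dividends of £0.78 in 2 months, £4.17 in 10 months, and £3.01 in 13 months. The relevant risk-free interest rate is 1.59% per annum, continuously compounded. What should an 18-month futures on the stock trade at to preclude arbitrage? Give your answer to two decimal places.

PV(dividends) I = 0.78·e^(−0.0159·2/12) + 4.17·e^(−0.0159·10/12) + 3.01·e^(−0.0159·13/12)
I = 0.7779 + 4.1151 + 2.9586 = 7.8516
F = (S − I)·e^(rT) = (125.24 − 7.8516) · e^(0.0159·18/12)
= 117.3884 · e^0.023850 = 117.3884 × 1.024137 = £120.22

£120.22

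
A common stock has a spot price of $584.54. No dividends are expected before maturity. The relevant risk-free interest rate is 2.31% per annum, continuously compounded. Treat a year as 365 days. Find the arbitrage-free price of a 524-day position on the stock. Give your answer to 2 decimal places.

$604.25

F = S·e^(rT) = 584.54 · e^(0.0231 × 524/365)
= 584.54 · e^0.033163 = 584.54 × 1.033719
F = $604.25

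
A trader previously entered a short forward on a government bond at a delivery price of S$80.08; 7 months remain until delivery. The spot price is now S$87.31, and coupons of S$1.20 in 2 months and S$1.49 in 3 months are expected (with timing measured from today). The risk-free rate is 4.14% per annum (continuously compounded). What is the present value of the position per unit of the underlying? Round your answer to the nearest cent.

-S$6.47

PV(remaining coupons) I = 1.20·e^(−0.0414·2/12) + 1.49·e^(−0.0414·3/12) = 2.6664
Current forward F = (S − I)·e^(rT) = (87.31 − 2.6664)·e^(0.0414·7/12) = 84.6436 × 1.024444 = 86.7126
Value (long) = (F − K)·e^(−rT) = (86.7126 − 80.08) × 0.976139 = 6.4743
Short position value = −(long value) = -S$6.47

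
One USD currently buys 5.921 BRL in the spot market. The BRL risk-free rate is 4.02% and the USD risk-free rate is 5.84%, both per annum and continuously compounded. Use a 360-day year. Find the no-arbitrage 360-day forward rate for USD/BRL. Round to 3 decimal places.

F = S·e^((r_BRL − r_USD)T) = 5.921 · e^((0.0402 − 0.0584) × 360/360)
= 5.921 · e^-0.018200 = 5.921 × 0.981965
F = 5.814 BRL per USD

5.814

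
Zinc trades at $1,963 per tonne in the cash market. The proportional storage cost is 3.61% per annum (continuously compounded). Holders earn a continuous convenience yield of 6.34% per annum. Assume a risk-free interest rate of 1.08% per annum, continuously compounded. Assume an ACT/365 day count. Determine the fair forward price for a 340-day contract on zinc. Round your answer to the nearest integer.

$1,933 per tonne

Net carry = r + u − y = 0.0108 + 0.0361 − 0.0634 = -0.0165
F = S·e^((r+u−y)T) = 1963 · e^(-0.0165 × 340/365) = 1963 · e^-0.015370
= 1963 × 0.984748 = $1,933 per tonne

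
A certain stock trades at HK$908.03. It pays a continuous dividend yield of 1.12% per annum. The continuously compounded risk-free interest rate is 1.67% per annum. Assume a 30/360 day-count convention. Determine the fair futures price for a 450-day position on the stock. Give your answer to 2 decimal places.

F = S·e^((r − q)T) = 908.03 · e^((0.0167 − 0.0112) × 450/360)
= 908.03 · e^0.006875 = 908.03 × 1.006899
F = HK$914.29

HK$914.29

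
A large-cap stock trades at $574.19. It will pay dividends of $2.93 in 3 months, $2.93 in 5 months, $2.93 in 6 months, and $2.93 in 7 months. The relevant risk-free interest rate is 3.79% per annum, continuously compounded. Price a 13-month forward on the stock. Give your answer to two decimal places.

PV(dividends) I = 2.93·e^(−0.0379·3/12) + 2.93·e^(−0.0379·5/12) + 2.93·e^(−0.0379·6/12) + 2.93·e^(−0.0379·7/12)
I = 2.9024 + 2.8841 + 2.8750 + 2.8659 = 11.5274
F = (S − I)·e^(rT) = (574.19 − 11.5274) · e^(0.0379·13/12)
= 562.6626 · e^0.041058 = 562.6626 × 1.041913 = $586.25

$586.25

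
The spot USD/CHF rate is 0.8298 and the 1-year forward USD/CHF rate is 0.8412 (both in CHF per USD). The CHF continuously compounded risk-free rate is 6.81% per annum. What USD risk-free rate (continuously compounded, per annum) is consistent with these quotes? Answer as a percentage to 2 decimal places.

5.45%

F = S·e^((r_CHF − r_USD)T) ⇒ r_USD = r_CHF − ln(F/S)/T
ln(0.8412/0.8298) = 0.013645; /(1) = 0.013645
r_USD = 0.0681 − 0.013645 = 0.054455
r_USD = 5.45%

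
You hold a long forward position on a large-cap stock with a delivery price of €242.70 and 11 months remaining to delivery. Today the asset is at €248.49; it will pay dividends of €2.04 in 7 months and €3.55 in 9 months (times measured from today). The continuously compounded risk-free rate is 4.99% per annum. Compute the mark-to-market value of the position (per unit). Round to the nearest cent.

€11.24

PV(remaining dividends) I = 2.04·e^(−0.0499·7/12) + 3.55·e^(−0.0499·9/12) = 5.4011
Current forward F = (S − I)·e^(rT) = (248.49 − 5.4011)·e^(0.0499·11/12) = 243.0889 × 1.046804 = 254.4664
Value (long) = (F − K)·e^(−rT) = (254.4664 − 242.70) × 0.955289 = 11.2403
Value = €11.24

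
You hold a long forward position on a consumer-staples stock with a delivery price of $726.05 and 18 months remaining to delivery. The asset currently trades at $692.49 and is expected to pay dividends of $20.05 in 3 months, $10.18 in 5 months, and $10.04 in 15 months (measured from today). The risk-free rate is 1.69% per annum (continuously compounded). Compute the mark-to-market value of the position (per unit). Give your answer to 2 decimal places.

-$55.29

PV(remaining dividends) I = 20.05·e^(−0.0169·3/12) + 10.18·e^(−0.0169·5/12) + 10.04·e^(−0.0169·15/12) = 39.9042
Current forward F = (S − I)·e^(rT) = (692.49 − 39.9042)·e^(0.0169·18/12) = 652.5858 × 1.025674 = 669.3403
Value (long) = (F − K)·e^(−rT) = (669.3403 − 726.05) × 0.974969 = -55.2902
Value = -$55.29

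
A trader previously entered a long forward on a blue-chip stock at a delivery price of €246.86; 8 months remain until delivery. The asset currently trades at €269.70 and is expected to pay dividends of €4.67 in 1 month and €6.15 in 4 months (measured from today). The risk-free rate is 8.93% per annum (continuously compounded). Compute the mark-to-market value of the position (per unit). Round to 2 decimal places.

€26.50

PV(remaining dividends) I = 4.67·e^(−0.0893·1/12) + 6.15·e^(−0.0893·4/12) = 10.6050
Current forward F = (S − I)·e^(rT) = (269.70 − 10.6050)·e^(0.0893·8/12) = 259.0950 × 1.061341 = 274.9881
Value (long) = (F − K)·e^(−rT) = (274.9881 − 246.86) × 0.942204 = 26.5024
Value = €26.50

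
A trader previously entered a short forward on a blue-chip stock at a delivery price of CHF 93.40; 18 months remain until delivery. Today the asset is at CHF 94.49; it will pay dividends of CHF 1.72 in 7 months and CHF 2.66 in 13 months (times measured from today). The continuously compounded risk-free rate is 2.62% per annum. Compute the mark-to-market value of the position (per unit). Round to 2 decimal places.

PV(remaining dividends) I = 1.72·e^(−0.0262·7/12) + 2.66·e^(−0.0262·13/12) = 4.2795
Current forward F = (S − I)·e^(rT) = (94.49 − 4.2795)·e^(0.0262·18/12) = 90.2105 × 1.040082 = 93.8263
Value (long) = (F − K)·e^(−rT) = (93.8263 − 93.40) × 0.961462 = 0.4099
Short position value = −(long value) = -CHF 0.41

-CHF 0.41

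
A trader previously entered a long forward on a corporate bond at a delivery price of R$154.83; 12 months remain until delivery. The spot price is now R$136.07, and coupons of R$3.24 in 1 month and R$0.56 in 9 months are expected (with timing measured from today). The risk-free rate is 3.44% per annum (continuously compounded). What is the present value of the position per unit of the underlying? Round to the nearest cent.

PV(remaining coupons) I = 3.24·e^(−0.0344·1/12) + 0.56·e^(−0.0344·9/12) = 3.7765
Current forward F = (S − I)·e^(rT) = (136.07 − 3.7765)·e^(0.0344·12/12) = 132.2935 × 1.034999 = 136.9236
Value (long) = (F − K)·e^(−rT) = (136.9236 − 154.83) × 0.966185 = -17.3009
Value = -R$17.30

-R$17.30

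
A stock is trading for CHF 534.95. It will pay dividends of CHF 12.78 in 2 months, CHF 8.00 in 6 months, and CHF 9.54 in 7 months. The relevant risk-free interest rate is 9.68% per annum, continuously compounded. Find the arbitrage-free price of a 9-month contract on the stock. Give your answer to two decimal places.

PV(dividends) I = 12.78·e^(−0.0968·2/12) + 8.00·e^(−0.0968·6/12) + 9.54·e^(−0.0968·7/12)
I = 12.5755 + 7.6220 + 9.0162 = 29.2137
F = (S − I)·e^(rT) = (534.95 − 29.2137) · e^(0.0968·9/12)
= 505.7363 · e^0.072600 = 505.7363 × 1.075300 = CHF 543.82

CHF 543.82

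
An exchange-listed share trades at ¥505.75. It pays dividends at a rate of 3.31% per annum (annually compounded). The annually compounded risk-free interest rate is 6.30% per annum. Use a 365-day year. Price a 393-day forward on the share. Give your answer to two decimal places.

¥521.53

F = S · (1+r)^T / (1+q)^T
= 505.75 × 1.067994 / 1.035684 = 505.75 × 1.031197
F = ¥521.53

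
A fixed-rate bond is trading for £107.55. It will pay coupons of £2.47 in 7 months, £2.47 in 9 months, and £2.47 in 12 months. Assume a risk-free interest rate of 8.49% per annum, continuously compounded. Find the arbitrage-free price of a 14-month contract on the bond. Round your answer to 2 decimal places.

£111.09

PV(coupons) I = 2.47·e^(−0.0849·7/12) + 2.47·e^(−0.0849·9/12) + 2.47·e^(−0.0849·12/12)
I = 2.3507 + 2.3176 + 2.2690 = 6.9373
F = (S − I)·e^(rT) = (107.55 − 6.9373) · e^(0.0849·14/12)
= 100.6127 · e^0.099050 = 100.6127 × 1.104122 = £111.09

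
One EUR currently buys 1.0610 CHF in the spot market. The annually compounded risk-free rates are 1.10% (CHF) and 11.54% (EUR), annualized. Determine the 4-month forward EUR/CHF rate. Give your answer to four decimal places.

1.0268

By covered interest parity, F = S · (1+r_CHF)^T / (1+r_EUR)^T
= 1.0610 × 1.003653 / 1.037075 = 1.0610 × 0.967773
F = 1.0268 CHF per EUR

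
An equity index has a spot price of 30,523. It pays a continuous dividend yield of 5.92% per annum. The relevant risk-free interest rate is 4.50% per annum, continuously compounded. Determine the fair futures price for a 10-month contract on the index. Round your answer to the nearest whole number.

F = S·e^((r − q)T) = 30523 · e^((0.0450 − 0.0592) × 10/12)
= 30523 · e^-0.011833 = 30523 × 0.988237
F = 30,164

30,164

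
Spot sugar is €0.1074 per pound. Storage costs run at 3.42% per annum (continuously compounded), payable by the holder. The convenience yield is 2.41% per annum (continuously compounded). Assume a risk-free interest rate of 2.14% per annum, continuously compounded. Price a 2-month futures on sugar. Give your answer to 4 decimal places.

€0.1080 per pound

Net carry = r + u − y = 0.0214 + 0.0342 − 0.0241 = 0.0315
F = S·e^((r+u−y)T) = 0.1074 · e^(0.0315 × 2/12) = 0.1074 · e^0.005250
= 0.1074 × 1.005264 = €0.1080 per pound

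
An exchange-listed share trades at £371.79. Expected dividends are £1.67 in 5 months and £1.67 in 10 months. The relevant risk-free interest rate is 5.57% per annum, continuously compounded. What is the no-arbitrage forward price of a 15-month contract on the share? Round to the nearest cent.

PV(dividends) I = 1.67·e^(−0.0557·5/12) + 1.67·e^(−0.0557·10/12)
I = 1.6317 + 1.5943 = 3.2260
F = (S − I)·e^(rT) = (371.79 − 3.2260) · e^(0.0557·15/12)
= 368.5640 · e^0.069625 = 368.5640 × 1.072106 = £395.14

£395.14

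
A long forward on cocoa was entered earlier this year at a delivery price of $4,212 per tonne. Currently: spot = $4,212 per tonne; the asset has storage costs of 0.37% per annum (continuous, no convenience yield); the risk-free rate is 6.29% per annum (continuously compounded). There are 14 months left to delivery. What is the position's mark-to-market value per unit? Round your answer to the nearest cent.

Current fair forward for the remaining 14 months: F = S·e^((r + u)·T), (r + u) = 0.0629 + 0.0037 = 0.0666
F = 4212 · e^(0.0666 × 14/12) = 4212 × 1.08079837 = 4552.3227
Value of long forward = (F − K)·e^(−rT) = (4552.3227 − 4212) · e^(−0.0629·14/12)
= 340.3227 × 0.92924455 = 316.24

$316.24 per tonne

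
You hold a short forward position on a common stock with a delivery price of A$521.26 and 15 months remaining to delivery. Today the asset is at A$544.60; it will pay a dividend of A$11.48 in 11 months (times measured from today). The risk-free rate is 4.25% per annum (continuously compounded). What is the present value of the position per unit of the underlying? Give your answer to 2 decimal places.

PV(remaining dividends) I = 11.48·e^(−0.0425·11/12) = 11.0414
Current forward F = (S − I)·e^(rT) = (544.60 − 11.0414)·e^(0.0425·15/12) = 533.5586 × 1.054561 = 562.6701
Value (long) = (F − K)·e^(−rT) = (562.6701 − 521.26) × 0.948261 = 39.2676
Short position value = −(long value) = -A$39.27

-A$39.27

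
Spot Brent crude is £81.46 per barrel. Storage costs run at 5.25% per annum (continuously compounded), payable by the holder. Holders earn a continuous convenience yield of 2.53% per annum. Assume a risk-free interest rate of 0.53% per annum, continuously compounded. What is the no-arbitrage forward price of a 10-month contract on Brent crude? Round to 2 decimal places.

£83.70 per barrel

Net carry = r + u − y = 0.0053 + 0.0525 − 0.0253 = 0.0325
F = S·e^((r+u−y)T) = 81.46 · e^(0.0325 × 10/12) = 81.46 · e^0.027083
= 81.46 × 1.027453 = £83.70 per barrel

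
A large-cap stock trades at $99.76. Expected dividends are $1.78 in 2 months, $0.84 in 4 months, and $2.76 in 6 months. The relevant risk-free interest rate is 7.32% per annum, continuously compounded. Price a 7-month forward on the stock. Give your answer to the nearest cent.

$98.64

PV(dividends) I = 1.78·e^(−0.0732·2/12) + 0.84·e^(−0.0732·4/12) + 2.76·e^(−0.0732·6/12)
I = 1.7584 + 0.8198 + 2.6608 = 5.2390
F = (S − I)·e^(rT) = (99.76 − 5.2390) · e^(0.0732·7/12)
= 94.5210 · e^0.042700 = 94.5210 × 1.043625 = $98.64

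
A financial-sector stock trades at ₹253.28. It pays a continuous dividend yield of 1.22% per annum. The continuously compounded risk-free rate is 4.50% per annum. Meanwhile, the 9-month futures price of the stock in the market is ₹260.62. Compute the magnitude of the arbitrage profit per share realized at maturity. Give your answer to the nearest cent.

₹1.03 per share

Fair futures: F* = S·e^(carry·T), with carry = (r − q) = 0.0450 − 0.0122 = 0.0328
F* = 253.28 · e^(0.0328 × 9/12) = 253.28 · e^0.024600 = 253.28 × 1.024905 = ₹259.5879
Market ₹260.62 > fair ₹259.5879: forward overpriced → cash-and-carry (buy spot, short the forward).
At maturity, profit = |F_mkt − F*| = |260.62 − 259.5879| = ₹1.03 per share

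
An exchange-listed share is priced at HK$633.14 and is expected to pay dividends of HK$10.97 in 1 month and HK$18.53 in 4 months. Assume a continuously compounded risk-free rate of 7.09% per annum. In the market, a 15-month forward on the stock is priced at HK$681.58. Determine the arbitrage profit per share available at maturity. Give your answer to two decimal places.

HK$21.46 per share

PV(dividends) I = 10.97·e^(−0.0709·1/12) + 18.53·e^(−0.0709·4/12) = 29.0026
Fair forward F* = (S − I)·e^(rT) = (633.14 − 29.0026)·e^0.088625 = 604.1374 × 1.092671 = 660.1234
Market HK$681.58 > fair 660.1234: forward overpriced → cash-and-carry (borrow at r, buy the stock and collect the dividends, short the forward).
Profit at T = |F_mkt − F*| = |681.58 − 660.1234| = HK$21.46 per share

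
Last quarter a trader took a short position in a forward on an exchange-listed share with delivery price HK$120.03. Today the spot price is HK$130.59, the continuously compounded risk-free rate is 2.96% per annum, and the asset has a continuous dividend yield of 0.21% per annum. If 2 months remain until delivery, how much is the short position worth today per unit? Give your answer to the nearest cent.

Current fair forward for the remaining 2 months: F = S·e^((r − q)·T), (r − q) = 0.0296 − 0.0021 = 0.0275
F = 130.59 · e^(0.0275 × 2/12) = 130.59 × 1.004594 = 131.1899
Value of long forward = (F − K)·e^(−rT) = (131.1899 − 120.03) · e^(−0.0296·2/12)
= 11.1599 × 0.995079 = 11.10
Short position value = −(long value) = -HK$11.10

-HK$11.10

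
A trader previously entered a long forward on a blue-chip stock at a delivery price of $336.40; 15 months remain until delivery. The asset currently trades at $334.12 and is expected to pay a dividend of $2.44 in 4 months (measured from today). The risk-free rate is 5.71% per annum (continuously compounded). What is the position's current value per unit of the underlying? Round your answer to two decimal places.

$18.50

PV(remaining dividends) I = 2.44·e^(−0.0571·4/12) = 2.3940
Current forward F = (S − I)·e^(rT) = (334.12 − 2.3940)·e^(0.0571·15/12) = 331.7260 × 1.073984 = 356.2684
Value (long) = (F − K)·e^(−rT) = (356.2684 − 336.40) × 0.931113 = 18.4997
Value = $18.50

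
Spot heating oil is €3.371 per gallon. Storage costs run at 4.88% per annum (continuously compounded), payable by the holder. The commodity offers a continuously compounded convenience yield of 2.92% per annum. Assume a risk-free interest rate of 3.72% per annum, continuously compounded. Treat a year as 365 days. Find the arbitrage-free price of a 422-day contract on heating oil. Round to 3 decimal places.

Net carry = r + u − y = 0.0372 + 0.0488 − 0.0292 = 0.0568
F = S·e^((r+u−y)T) = 3.371 · e^(0.0568 × 422/365) = 3.371 · e^0.065670
= 3.371 × 1.067874 = €3.600 per gallon

€3.600 per gallon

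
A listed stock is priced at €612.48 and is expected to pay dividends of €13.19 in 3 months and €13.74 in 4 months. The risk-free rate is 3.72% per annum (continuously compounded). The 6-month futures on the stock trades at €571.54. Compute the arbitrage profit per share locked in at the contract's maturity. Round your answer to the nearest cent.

€25.30 per share

PV(dividends) I = 13.19·e^(−0.0372·3/12) + 13.74·e^(−0.0372·4/12) = 26.6386
Fair futures F* = (S − I)·e^(rT) = (612.48 − 26.6386)·e^0.018600 = 585.8414 × 1.018774 = 596.8400
Market €571.54 < fair 596.8400: forward underpriced → reverse cash-and-carry (short the stock, invest proceeds at r, pay the dividends, go long the forward).
Profit at T = |F_mkt − F*| = |571.54 − 596.8400| = €25.30 per share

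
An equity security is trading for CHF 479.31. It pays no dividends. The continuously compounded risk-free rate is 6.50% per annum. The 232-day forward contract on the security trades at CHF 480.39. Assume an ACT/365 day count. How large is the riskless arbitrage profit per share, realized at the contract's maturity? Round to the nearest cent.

Fair forward: F* = S·e^(carry·T), with carry = r = 0.0650
F* = 479.31 · e^(0.0650 × 232/365) = 479.31 · e^0.041315 = 479.31 × 1.042180 = CHF 499.5273
Market CHF 480.39 < fair CHF 499.5273: forward underpriced → reverse cash-and-carry (short spot, go long the forward).
At maturity, profit = |F_mkt − F*| = |480.39 − 499.5273| = CHF 19.14 per share

CHF 19.14 per share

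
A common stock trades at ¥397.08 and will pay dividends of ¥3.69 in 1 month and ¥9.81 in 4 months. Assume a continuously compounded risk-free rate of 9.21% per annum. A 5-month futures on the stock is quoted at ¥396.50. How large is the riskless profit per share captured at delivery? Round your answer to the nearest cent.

¥2.42 per share

PV(dividends) I = 3.69·e^(−0.0921·1/12) + 9.81·e^(−0.0921·4/12) = 13.1752
Fair futures F* = (S − I)·e^(rT) = (397.08 − 13.1752)·e^0.038375 = 383.9048 × 1.039121 = 398.9235
Market ¥396.50 < fair 398.9235: forward underpriced → reverse cash-and-carry (short the stock, invest proceeds at r, pay the dividends, go long the forward).
Profit at T = |F_mkt − F*| = |396.50 − 398.9235| = ¥2.42 per share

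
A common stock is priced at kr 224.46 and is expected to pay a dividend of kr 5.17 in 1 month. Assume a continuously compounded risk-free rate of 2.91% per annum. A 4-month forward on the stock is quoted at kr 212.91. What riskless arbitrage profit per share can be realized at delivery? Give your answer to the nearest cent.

PV(dividends) I = 5.17·e^(−0.0291·1/12) = 5.1575
Fair forward F* = (S − I)·e^(rT) = (224.46 − 5.1575)·e^0.009700 = 219.3025 × 1.009747 = 221.4400
Market kr 212.91 < fair 221.4400: forward underpriced → reverse cash-and-carry (short the stock, invest proceeds at r, pay the dividends, go long the forward).
Profit at T = |F_mkt − F*| = |212.91 − 221.4400| = kr 8.53 per share

kr 8.53 per share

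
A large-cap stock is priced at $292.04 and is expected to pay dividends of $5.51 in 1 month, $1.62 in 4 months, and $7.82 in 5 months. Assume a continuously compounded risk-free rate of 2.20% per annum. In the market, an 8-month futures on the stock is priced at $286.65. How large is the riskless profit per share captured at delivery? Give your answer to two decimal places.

PV(dividends) I = 5.51·e^(−0.0220·1/12) + 1.62·e^(−0.0220·4/12) + 7.82·e^(−0.0220·5/12) = 14.8567
Fair futures F* = (S − I)·e^(rT) = (292.04 − 14.8567)·e^0.014667 = 277.1833 × 1.014775 = 281.2787
Market $286.65 > fair 281.2787: forward overpriced → cash-and-carry (borrow at r, buy the stock and collect the dividends, short the forward).
Profit at T = |F_mkt − F*| = |286.65 − 281.2787| = $5.37 per share

$5.37 per share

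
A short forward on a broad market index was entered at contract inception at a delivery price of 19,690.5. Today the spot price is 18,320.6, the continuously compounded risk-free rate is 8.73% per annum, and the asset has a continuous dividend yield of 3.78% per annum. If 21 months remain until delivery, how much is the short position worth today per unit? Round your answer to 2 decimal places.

Current fair forward for the remaining 21 months: F = S·e^((r − q)·T), (r − q) = 0.0873 − 0.0378 = 0.0495
F = 18320.6 · e^(0.0495 × 21/12) = 18320.6 × 1.09048767 = 19978.3884
Value of long forward = (F − K)·e^(−rT) = (19978.3884 − 19690.5) · e^(−0.0873·21/12)
= 287.8884 × 0.85832282 = 247.10
Short position value = −(long value) = -247.10

-247.10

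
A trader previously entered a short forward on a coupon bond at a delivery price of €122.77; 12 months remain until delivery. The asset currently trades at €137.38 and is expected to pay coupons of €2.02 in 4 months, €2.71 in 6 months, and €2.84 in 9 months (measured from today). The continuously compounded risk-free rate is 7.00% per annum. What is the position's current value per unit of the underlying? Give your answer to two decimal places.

PV(remaining coupons) I = 2.02·e^(−0.0700·4/12) + 2.71·e^(−0.0700·6/12) + 2.84·e^(−0.0700·9/12) = 7.2849
Current forward F = (S − I)·e^(rT) = (137.38 − 7.2849)·e^(0.0700·12/12) = 130.0951 × 1.072508 = 139.5280
Value (long) = (F − K)·e^(−rT) = (139.5280 − 122.77) × 0.932394 = 15.6251
Short position value = −(long value) = -€15.63

-€15.63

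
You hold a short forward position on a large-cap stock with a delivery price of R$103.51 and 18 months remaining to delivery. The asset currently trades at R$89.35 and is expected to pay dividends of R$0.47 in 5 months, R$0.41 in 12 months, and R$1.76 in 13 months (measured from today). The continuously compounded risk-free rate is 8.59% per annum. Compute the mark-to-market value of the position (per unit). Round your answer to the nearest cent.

PV(remaining dividends) I = 0.47·e^(−0.0859·5/12) + 0.41·e^(−0.0859·12/12) + 1.76·e^(−0.0859·13/12) = 2.4333
Current forward F = (S − I)·e^(rT) = (89.35 − 2.4333)·e^(0.0859·18/12) = 86.9167 × 1.137519 = 98.8694
Value (long) = (F − K)·e^(−rT) = (98.8694 − 103.51) × 0.879106 = -4.0796
Short position value = −(long value) = R$4.08

R$4.08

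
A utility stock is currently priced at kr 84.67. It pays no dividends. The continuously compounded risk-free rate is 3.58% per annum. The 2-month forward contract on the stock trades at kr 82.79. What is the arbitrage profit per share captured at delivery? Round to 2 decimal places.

Fair forward: F* = S·e^(carry·T), with carry = r = 0.0358
F* = 84.67 · e^(0.0358 × 2/12) = 84.67 · e^0.005967 = 84.67 × 1.005985 = kr 85.1767
Market kr 82.79 < fair kr 85.1767: forward underpriced → reverse cash-and-carry (short spot, go long the forward).
At maturity, profit = |F_mkt − F*| = |82.79 − 85.1767| = kr 2.39 per share

kr 2.39 per share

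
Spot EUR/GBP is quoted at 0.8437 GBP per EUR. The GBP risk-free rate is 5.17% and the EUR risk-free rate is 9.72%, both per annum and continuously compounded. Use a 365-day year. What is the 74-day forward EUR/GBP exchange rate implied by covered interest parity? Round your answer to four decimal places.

0.8360

F = S·e^((r_GBP − r_EUR)T) = 0.8437 · e^((0.0517 − 0.0972) × 74/365)
= 0.8437 · e^-0.009225 = 0.8437 × 0.990817
F = 0.8360 GBP per EUR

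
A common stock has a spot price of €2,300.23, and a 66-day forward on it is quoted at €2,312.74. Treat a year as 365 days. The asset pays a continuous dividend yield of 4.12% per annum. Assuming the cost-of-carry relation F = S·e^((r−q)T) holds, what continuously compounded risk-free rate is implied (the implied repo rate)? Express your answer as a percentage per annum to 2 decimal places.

7.12%

From F = S·e^((r−q)T): (r − q) = ln(F/S)/T
ln(2312.74/2300.23) = ln(1.005439) = 0.005424
(r − q) = 0.005424 / (66/365) = 0.029996
r = ln(F/S)/T + q = 0.029996 + 0.0412 = 0.071196
r = 7.12%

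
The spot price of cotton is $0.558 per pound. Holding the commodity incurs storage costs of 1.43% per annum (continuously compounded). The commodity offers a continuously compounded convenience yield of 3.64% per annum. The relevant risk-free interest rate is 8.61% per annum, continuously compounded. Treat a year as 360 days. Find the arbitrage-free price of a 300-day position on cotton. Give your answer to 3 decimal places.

Net carry = r + u − y = 0.0861 + 0.0143 − 0.0364 = 0.0640
F = S·e^((r+u−y)T) = 0.558 · e^(0.0640 × 300/360) = 0.558 · e^0.053333
= 0.558 × 1.054781 = $0.589 per pound

$0.589 per pound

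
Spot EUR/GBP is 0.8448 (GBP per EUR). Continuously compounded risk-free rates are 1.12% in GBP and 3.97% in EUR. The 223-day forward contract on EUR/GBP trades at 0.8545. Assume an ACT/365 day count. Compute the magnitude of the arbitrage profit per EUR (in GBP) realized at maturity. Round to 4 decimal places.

Fair forward: F* = S·e^(carry·T), with carry = (r_GBP − r_EUR) = 0.0112 − 0.0397 = -0.0285
F* = 0.8448 · e^(-0.0285 × 223/365) = 0.8448 · e^-0.017412 = 0.8448 × 0.982739 = 0.8302
Market 0.8545 > fair 0.8302: forward overpriced → cash-and-carry (buy spot, short the forward).
At maturity, profit = |F_mkt − F*| = |0.8545 − 0.8302| = 0.0243 per EUR (in GBP)

0.0243 per EUR (in GBP)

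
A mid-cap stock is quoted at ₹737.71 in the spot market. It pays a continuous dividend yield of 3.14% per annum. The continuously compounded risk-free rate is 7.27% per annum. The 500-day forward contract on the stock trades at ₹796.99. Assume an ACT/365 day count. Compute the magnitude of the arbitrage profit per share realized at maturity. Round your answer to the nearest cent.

Fair forward: F* = S·e^(carry·T), with carry = (r − q) = 0.0727 − 0.0314 = 0.0413
F* = 737.71 · e^(0.0413 × 500/365) = 737.71 · e^0.056575 = 737.71 × 1.058206 = ₹780.6491
Market ₹796.99 > fair ₹780.6491: forward overpriced → cash-and-carry (buy spot, short the forward).
At maturity, profit = |F_mkt − F*| = |796.99 − 780.6491| = ₹16.34 per share

₹16.34 per share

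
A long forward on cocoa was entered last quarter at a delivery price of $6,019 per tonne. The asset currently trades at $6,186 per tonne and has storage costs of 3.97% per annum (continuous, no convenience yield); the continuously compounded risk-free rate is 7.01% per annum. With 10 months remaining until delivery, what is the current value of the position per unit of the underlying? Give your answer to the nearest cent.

Current fair forward for the remaining 10 months: F = S·e^((r + u)·T), (r + u) = 0.0701 + 0.0397 = 0.1098
F = 6186 · e^(0.1098 × 10/12) = 6186 × 1.09581678 = 6778.7226
Value of long forward = (F − K)·e^(−rT) = (6778.7226 − 6019) · e^(−0.0701·10/12)
= 759.7226 × 0.94325684 = 716.61

$716.61 per tonne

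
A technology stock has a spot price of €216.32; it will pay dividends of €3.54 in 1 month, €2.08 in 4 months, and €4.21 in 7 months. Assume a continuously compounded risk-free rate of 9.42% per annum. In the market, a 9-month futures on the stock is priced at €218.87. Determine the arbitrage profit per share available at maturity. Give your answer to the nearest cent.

PV(dividends) I = 3.54·e^(−0.0942·1/12) + 2.08·e^(−0.0942·4/12) + 4.21·e^(−0.0942·7/12) = 9.5129
Fair futures F* = (S − I)·e^(rT) = (216.32 − 9.5129)·e^0.070650 = 206.8071 × 1.073206 = 221.9466
Market €218.87 < fair 221.9466: forward underpriced → reverse cash-and-carry (short the stock, invest proceeds at r, pay the dividends, go long the forward).
Profit at T = |F_mkt − F*| = |218.87 − 221.9466| = €3.08 per share

€3.08 per share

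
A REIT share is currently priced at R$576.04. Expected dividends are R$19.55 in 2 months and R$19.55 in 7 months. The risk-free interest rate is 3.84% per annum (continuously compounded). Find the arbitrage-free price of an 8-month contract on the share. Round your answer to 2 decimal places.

R$551.44

PV(dividends) I = 19.55·e^(−0.0384·2/12) + 19.55·e^(−0.0384·7/12)
I = 19.4253 + 19.1169 = 38.5422
F = (S − I)·e^(rT) = (576.04 − 38.5422) · e^(0.0384·8/12)
= 537.4978 · e^0.025600 = 537.4978 × 1.025930 = R$551.44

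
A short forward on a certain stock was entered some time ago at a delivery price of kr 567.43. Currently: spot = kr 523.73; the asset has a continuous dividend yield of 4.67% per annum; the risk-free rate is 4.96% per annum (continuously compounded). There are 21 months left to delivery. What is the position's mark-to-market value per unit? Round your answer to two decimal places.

kr 37.62

Current fair forward for the remaining 21 months: F = S·e^((r − q)·T), (r − q) = 0.0496 − 0.0467 = 0.0029
F = 523.73 · e^(0.0029 × 21/12) = 523.73 × 1.005088 = 526.3947
Value of long forward = (F − K)·e^(−rT) = (526.3947 − 567.43) · e^(−0.0496·21/12)
= -41.0353 × 0.916860 = -37.62
Short position value = −(long value) = kr 37.62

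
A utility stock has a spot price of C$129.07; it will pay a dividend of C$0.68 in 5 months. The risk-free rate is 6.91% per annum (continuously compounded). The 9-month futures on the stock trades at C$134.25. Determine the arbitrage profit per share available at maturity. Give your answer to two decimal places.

C$0.99 per share

PV(dividends) I = 0.68·e^(−0.0691·5/12) = 0.6607
Fair futures F* = (S − I)·e^(rT) = (129.07 − 0.6607)·e^0.051825 = 128.4093 × 1.053191 = 135.2395
Market C$134.25 < fair 135.2395: forward underpriced → reverse cash-and-carry (short the stock, invest proceeds at r, pay the dividends, go long the forward).
Profit at T = |F_mkt − F*| = |134.25 − 135.2395| = C$0.99 per share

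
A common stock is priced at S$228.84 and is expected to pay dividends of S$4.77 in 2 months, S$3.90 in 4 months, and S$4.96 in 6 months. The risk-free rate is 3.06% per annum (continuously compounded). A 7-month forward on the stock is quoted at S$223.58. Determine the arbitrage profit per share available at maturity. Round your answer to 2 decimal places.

S$4.35 per share

PV(dividends) I = 4.77·e^(−0.0306·2/12) + 3.90·e^(−0.0306·4/12) + 4.96·e^(−0.0306·6/12) = 13.4908
Fair forward F* = (S − I)·e^(rT) = (228.84 − 13.4908)·e^0.017850 = 215.3492 × 1.018010 = 219.2276
Market S$223.58 > fair 219.2276: forward overpriced → cash-and-carry (borrow at r, buy the stock and collect the dividends, short the forward).
Profit at T = |F_mkt − F*| = |223.58 − 219.2276| = S$4.35 per share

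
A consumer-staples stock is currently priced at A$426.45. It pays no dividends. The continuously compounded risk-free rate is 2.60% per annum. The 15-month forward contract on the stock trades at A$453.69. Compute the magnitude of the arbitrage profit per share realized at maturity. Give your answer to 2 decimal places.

A$13.15 per share

Fair forward: F* = S·e^(carry·T), with carry = r = 0.0260
F* = 426.45 · e^(0.0260 × 15/12) = 426.45 · e^0.032500 = 426.45 × 1.033034 = A$440.5373
Market A$453.69 > fair A$440.5373: forward overpriced → cash-and-carry (buy spot, short the forward).
At maturity, profit = |F_mkt − F*| = |453.69 − 440.5373| = A$13.15 per share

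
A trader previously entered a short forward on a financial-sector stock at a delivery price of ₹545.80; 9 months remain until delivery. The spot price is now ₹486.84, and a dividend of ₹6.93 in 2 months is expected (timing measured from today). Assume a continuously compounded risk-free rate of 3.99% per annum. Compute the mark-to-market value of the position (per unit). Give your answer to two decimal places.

₹49.75

PV(remaining dividends) I = 6.93·e^(−0.0399·2/12) = 6.8841
Current forward F = (S − I)·e^(rT) = (486.84 − 6.8841)·e^(0.0399·9/12) = 479.9559 × 1.030377 = 494.5355
Value (long) = (F − K)·e^(−rT) = (494.5355 − 545.80) × 0.970518 = -49.7531
Short position value = −(long value) = ₹49.75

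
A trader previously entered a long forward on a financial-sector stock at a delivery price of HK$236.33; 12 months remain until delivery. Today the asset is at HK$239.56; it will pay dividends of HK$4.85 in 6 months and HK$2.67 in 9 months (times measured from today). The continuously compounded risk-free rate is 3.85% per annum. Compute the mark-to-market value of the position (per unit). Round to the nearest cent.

PV(remaining dividends) I = 4.85·e^(−0.0385·6/12) + 2.67·e^(−0.0385·9/12) = 7.3515
Current forward F = (S − I)·e^(rT) = (239.56 − 7.3515)·e^(0.0385·12/12) = 232.2085 × 1.039251 = 241.3229
Value (long) = (F − K)·e^(−rT) = (241.3229 − 236.33) × 0.962232 = 4.8043
Value = HK$4.80

HK$4.80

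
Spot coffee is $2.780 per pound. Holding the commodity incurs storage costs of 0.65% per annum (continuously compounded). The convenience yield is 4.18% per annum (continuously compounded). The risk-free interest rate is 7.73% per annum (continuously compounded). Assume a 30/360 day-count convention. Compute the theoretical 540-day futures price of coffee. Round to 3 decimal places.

Net carry = r + u − y = 0.0773 + 0.0065 − 0.0418 = 0.0420
F = S·e^((r+u−y)T) = 2.780 · e^(0.0420 × 540/360) = 2.780 · e^0.063000
= 2.780 × 1.065027 = $2.961 per pound

$2.961 per pound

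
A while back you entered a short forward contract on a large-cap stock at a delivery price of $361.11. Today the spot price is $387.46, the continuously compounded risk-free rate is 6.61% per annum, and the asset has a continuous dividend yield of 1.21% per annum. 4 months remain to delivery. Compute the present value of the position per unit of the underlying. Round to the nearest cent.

-$32.66

Current fair forward for the remaining 4 months: F = S·e^((r − q)·T), (r − q) = 0.0661 − 0.0121 = 0.0540
F = 387.46 · e^(0.0540 × 4/12) = 387.46 × 1.018163 = 394.4974
Value of long forward = (F − K)·e^(−rT) = (394.4974 − 361.11) · e^(−0.0661·4/12)
= 33.3874 × 0.978208 = 32.66
Short position value = −(long value) = -$32.66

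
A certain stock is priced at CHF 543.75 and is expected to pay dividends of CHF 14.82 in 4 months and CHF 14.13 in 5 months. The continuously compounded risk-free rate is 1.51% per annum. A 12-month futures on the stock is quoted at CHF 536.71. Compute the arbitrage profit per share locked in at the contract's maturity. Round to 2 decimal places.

PV(dividends) I = 14.82·e^(−0.0151·4/12) + 14.13·e^(−0.0151·5/12) = 28.7870
Fair futures F* = (S − I)·e^(rT) = (543.75 − 28.7870)·e^0.015100 = 514.9630 × 1.015215 = 522.7982
Market CHF 536.71 > fair 522.7982: forward overpriced → cash-and-carry (borrow at r, buy the stock and collect the dividends, short the forward).
Profit at T = |F_mkt − F*| = |536.71 − 522.7982| = CHF 13.91 per share

CHF 13.91 per share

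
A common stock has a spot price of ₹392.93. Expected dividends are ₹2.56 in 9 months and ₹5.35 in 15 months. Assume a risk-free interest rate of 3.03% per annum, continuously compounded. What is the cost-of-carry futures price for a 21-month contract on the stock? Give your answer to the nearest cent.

₹406.26

PV(dividends) I = 2.56·e^(−0.0303·9/12) + 5.35·e^(−0.0303·15/12)
I = 2.5025 + 5.1512 = 7.6537
F = (S − I)·e^(rT) = (392.93 − 7.6537) · e^(0.0303·21/12)
= 385.2763 · e^0.053025 = 385.2763 × 1.054456 = ₹406.26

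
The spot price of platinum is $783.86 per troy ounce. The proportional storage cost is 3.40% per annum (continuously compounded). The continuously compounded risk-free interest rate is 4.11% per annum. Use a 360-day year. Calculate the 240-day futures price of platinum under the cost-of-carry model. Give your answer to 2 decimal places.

$824.10 per troy ounce

Net carry = r + u − y = 0.0411 + 0.0340 − 0.0000 = 0.0751
F = S·e^((r+u−y)T) = 783.86 · e^(0.0751 × 240/360) = 783.86 · e^0.050067
= 783.86 × 1.051342 = $824.10 per troy ounce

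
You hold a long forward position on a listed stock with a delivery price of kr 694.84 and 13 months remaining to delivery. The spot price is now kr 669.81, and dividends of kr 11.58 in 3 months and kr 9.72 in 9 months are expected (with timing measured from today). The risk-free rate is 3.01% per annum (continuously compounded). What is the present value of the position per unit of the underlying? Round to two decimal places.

-kr 23.73

PV(remaining dividends) I = 11.58·e^(−0.0301·3/12) + 9.72·e^(−0.0301·9/12) = 20.9962
Current forward F = (S − I)·e^(rT) = (669.81 − 20.9962)·e^(0.0301·13/12) = 648.8138 × 1.033146 = 670.3194
Value (long) = (F − K)·e^(−rT) = (670.3194 − 694.84) × 0.967918 = -23.7339
Value = -kr 23.73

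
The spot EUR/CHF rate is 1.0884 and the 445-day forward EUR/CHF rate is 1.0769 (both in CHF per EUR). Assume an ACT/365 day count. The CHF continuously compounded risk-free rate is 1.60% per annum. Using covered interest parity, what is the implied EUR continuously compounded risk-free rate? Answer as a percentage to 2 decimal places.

2.47%

F = S·e^((r_CHF − r_EUR)T) ⇒ r_EUR = r_CHF − ln(F/S)/T
ln(1.0769/1.0884) = -0.010622; /(445/365) = -0.008712
r_EUR = 0.0160 + 0.008712 = 0.024712
r_EUR = 2.47%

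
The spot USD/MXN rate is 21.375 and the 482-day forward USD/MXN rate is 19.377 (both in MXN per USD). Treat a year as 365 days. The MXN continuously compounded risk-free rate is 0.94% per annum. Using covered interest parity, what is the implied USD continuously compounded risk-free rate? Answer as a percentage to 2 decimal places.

8.37%

F = S·e^((r_MXN − r_USD)T) ⇒ r_USD = r_MXN − ln(F/S)/T
ln(19.377/21.375) = -0.098135; /(482/365) = -0.074314
r_USD = 0.0094 + 0.074314 = 0.083714
r_USD = 8.37%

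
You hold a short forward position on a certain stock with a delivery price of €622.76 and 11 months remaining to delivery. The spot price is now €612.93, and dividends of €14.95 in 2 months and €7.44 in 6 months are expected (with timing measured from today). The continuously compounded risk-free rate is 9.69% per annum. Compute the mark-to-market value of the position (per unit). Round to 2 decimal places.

-€21.30

PV(remaining dividends) I = 14.95·e^(−0.0969·2/12) + 7.44·e^(−0.0969·6/12) = 21.7986
Current forward F = (S − I)·e^(rT) = (612.93 − 21.7986)·e^(0.0969·11/12) = 591.1314 × 1.092889 = 646.0410
Value (long) = (F − K)·e^(−rT) = (646.0410 − 622.76) × 0.915006 = 21.3023
Short position value = −(long value) = -€21.30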